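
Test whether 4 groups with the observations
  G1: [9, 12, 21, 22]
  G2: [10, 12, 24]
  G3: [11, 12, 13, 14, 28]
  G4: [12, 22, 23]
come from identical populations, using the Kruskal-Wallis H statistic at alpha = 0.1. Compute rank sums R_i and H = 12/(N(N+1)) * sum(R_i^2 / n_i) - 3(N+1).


Step 1: Combine all N = 15 observations and assign midranks.
sorted (value, group, rank): (9,G1,1), (10,G2,2), (11,G3,3), (12,G1,5.5), (12,G2,5.5), (12,G3,5.5), (12,G4,5.5), (13,G3,8), (14,G3,9), (21,G1,10), (22,G1,11.5), (22,G4,11.5), (23,G4,13), (24,G2,14), (28,G3,15)
Step 2: Sum ranks within each group.
R_1 = 28 (n_1 = 4)
R_2 = 21.5 (n_2 = 3)
R_3 = 40.5 (n_3 = 5)
R_4 = 30 (n_4 = 3)
Step 3: H = 12/(N(N+1)) * sum(R_i^2/n_i) - 3(N+1)
     = 12/(15*16) * (28^2/4 + 21.5^2/3 + 40.5^2/5 + 30^2/3) - 3*16
     = 0.050000 * 978.133 - 48
     = 0.906667.
Step 4: Ties present; correction factor C = 1 - 66/(15^3 - 15) = 0.980357. Corrected H = 0.906667 / 0.980357 = 0.924833.
Step 5: Under H0, H ~ chi^2(3); p-value = 0.819431.
Step 6: alpha = 0.1. fail to reject H0.

H = 0.9248, df = 3, p = 0.819431, fail to reject H0.


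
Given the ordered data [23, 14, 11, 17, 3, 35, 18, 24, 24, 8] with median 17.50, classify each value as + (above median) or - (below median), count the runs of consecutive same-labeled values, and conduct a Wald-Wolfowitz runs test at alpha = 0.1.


Step 1: Compute median = 17.50; label A = above, B = below.
Labels in order: ABBBBAAAAB  (n_A = 5, n_B = 5)
Step 2: Count runs R = 4.
Step 3: Under H0 (random ordering), E[R] = 2*n_A*n_B/(n_A+n_B) + 1 = 2*5*5/10 + 1 = 6.0000.
        Var[R] = 2*n_A*n_B*(2*n_A*n_B - n_A - n_B) / ((n_A+n_B)^2 * (n_A+n_B-1)) = 2000/900 = 2.2222.
        SD[R] = 1.4907.
Step 4: Continuity-corrected z = (R + 0.5 - E[R]) / SD[R] = (4 + 0.5 - 6.0000) / 1.4907 = -1.0062.
Step 5: Two-sided p-value via normal approximation = 2*(1 - Phi(|z|)) = 0.314305.
Step 6: alpha = 0.1. fail to reject H0.

R = 4, z = -1.0062, p = 0.314305, fail to reject H0.


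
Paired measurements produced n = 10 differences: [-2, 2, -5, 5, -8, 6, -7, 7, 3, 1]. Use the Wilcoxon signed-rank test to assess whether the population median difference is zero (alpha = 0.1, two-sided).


Step 1: Drop any zero differences (none here) and take |d_i|.
|d| = [2, 2, 5, 5, 8, 6, 7, 7, 3, 1]
Step 2: Midrank |d_i| (ties get averaged ranks).
ranks: |2|->2.5, |2|->2.5, |5|->5.5, |5|->5.5, |8|->10, |6|->7, |7|->8.5, |7|->8.5, |3|->4, |1|->1
Step 3: Attach original signs; sum ranks with positive sign and with negative sign.
W+ = 2.5 + 5.5 + 7 + 8.5 + 4 + 1 = 28.5
W- = 2.5 + 5.5 + 10 + 8.5 = 26.5
(Check: W+ + W- = 55 should equal n(n+1)/2 = 55.)
Step 4: Test statistic W = min(W+, W-) = 26.5.
Step 5: Ties in |d|, so use the tie-corrected normal approximation.
        E[W] = n(n+1)/4 = 10*11/4 = 27.5.
        Tie groups: |d|=2 (t=2), |d|=5 (t=2), |d|=7 (t=2); sum(t^3 - t) = 18.
        Var[W] = n(n+1)(2n+1)/24 - sum(t^3-t)/48 = 2310/24 - 18/48 = 95.875.
        z = (W - E[W]) / sqrt(Var[W]) = (26.5 - 27.5) / 9.7916 = -0.1021.
        Two-sided p = 2*Phi(z) = 0.918655.
Step 6: alpha = 0.1. fail to reject H0.

W+ = 28.5, W- = 26.5, W = min = 26.5, p = 0.918655, fail to reject H0.


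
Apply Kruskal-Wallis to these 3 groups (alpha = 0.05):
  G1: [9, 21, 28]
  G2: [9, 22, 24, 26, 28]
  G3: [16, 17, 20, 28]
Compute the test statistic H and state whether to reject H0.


Step 1: Combine all N = 12 observations and assign midranks.
sorted (value, group, rank): (9,G1,1.5), (9,G2,1.5), (16,G3,3), (17,G3,4), (20,G3,5), (21,G1,6), (22,G2,7), (24,G2,8), (26,G2,9), (28,G1,11), (28,G2,11), (28,G3,11)
Step 2: Sum ranks within each group.
R_1 = 18.5 (n_1 = 3)
R_2 = 36.5 (n_2 = 5)
R_3 = 23 (n_3 = 4)
Step 3: H = 12/(N(N+1)) * sum(R_i^2/n_i) - 3(N+1)
     = 12/(12*13) * (18.5^2/3 + 36.5^2/5 + 23^2/4) - 3*13
     = 0.076923 * 512.783 - 39
     = 0.444872.
Step 4: Ties present; correction factor C = 1 - 30/(12^3 - 12) = 0.982517. Corrected H = 0.444872 / 0.982517 = 0.452788.
Step 5: Under H0, H ~ chi^2(2); p-value = 0.797404.
Step 6: alpha = 0.05. fail to reject H0.

H = 0.4528, df = 2, p = 0.797404, fail to reject H0.


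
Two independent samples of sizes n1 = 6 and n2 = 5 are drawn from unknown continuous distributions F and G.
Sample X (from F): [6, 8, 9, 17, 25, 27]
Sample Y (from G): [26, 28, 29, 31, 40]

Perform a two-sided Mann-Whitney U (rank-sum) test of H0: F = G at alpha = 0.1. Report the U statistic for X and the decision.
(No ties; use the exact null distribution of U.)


Step 1: Combine and sort all 11 observations; assign midranks.
sorted (value, group): (6,X), (8,X), (9,X), (17,X), (25,X), (26,Y), (27,X), (28,Y), (29,Y), (31,Y), (40,Y)
ranks: 6->1, 8->2, 9->3, 17->4, 25->5, 26->6, 27->7, 28->8, 29->9, 31->10, 40->11
Step 2: Rank sum for X: R1 = 1 + 2 + 3 + 4 + 5 + 7 = 22.
Step 3: U_X = R1 - n1(n1+1)/2 = 22 - 6*7/2 = 22 - 21 = 1.
       U_Y = n1*n2 - U_X = 30 - 1 = 29.
Step 4: No ties, so the exact null distribution of U (based on enumerating the C(11,6) = 462 equally likely rank assignments) gives the two-sided p-value.
Step 5: p-value = 0.008658; compare to alpha = 0.1. reject H0.

U_X = 1, p = 0.008658, reject H0 at alpha = 0.1.


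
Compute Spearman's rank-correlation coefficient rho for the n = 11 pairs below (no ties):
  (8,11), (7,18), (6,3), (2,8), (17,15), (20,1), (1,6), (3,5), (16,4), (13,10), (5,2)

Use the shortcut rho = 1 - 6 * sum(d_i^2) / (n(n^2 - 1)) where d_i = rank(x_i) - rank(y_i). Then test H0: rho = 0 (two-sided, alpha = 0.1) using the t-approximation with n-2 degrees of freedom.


Step 1: Rank x and y separately (midranks; no ties here).
rank(x): 8->7, 7->6, 6->5, 2->2, 17->10, 20->11, 1->1, 3->3, 16->9, 13->8, 5->4
rank(y): 11->9, 18->11, 3->3, 8->7, 15->10, 1->1, 6->6, 5->5, 4->4, 10->8, 2->2
Step 2: d_i = R_x(i) - R_y(i); compute d_i^2.
  (7-9)^2=4, (6-11)^2=25, (5-3)^2=4, (2-7)^2=25, (10-10)^2=0, (11-1)^2=100, (1-6)^2=25, (3-5)^2=4, (9-4)^2=25, (8-8)^2=0, (4-2)^2=4
sum(d^2) = 216.
Step 3: rho = 1 - 6*216 / (11*(11^2 - 1)) = 1 - 1296/1320 = 0.018182.
Step 4: Under H0, t = rho * sqrt((n-2)/(1-rho^2)) = 0.0546 ~ t(9).
Step 5: Two-sided p-value from the t-distribution with 9 df = 0.957685.
Step 6: alpha = 0.1. fail to reject H0.

rho = 0.0182, p = 0.957685, fail to reject H0 at alpha = 0.1.


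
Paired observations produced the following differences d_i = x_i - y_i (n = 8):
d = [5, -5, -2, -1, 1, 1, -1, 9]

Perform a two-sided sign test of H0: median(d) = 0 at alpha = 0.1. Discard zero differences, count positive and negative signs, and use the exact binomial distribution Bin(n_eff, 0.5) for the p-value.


Step 1: Discard zero differences. Original n = 8; n_eff = number of nonzero differences = 8.
Nonzero differences (with sign): +5, -5, -2, -1, +1, +1, -1, +9
Step 2: Count signs: positive = 4, negative = 4.
Step 3: Under H0: P(positive) = 0.5, so the number of positives S ~ Bin(8, 0.5).
Step 4: Two-sided exact p-value = sum of Bin(8,0.5) probabilities at or below the observed probability = 1.000000.
Step 5: alpha = 0.1. fail to reject H0.

n_eff = 8, pos = 4, neg = 4, p = 1.000000, fail to reject H0.


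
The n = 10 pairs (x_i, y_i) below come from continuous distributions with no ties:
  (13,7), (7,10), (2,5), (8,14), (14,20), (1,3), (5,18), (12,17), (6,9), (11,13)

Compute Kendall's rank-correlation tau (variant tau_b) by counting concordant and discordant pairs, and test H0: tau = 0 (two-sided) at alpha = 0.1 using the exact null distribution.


Step 1: Enumerate the 45 unordered pairs (i,j) with i<j and classify each by sign(x_j-x_i) * sign(y_j-y_i).
  (1,2):dx=-6,dy=+3->D; (1,3):dx=-11,dy=-2->C; (1,4):dx=-5,dy=+7->D; (1,5):dx=+1,dy=+13->C
  (1,6):dx=-12,dy=-4->C; (1,7):dx=-8,dy=+11->D; (1,8):dx=-1,dy=+10->D; (1,9):dx=-7,dy=+2->D
  (1,10):dx=-2,dy=+6->D; (2,3):dx=-5,dy=-5->C; (2,4):dx=+1,dy=+4->C; (2,5):dx=+7,dy=+10->C
  (2,6):dx=-6,dy=-7->C; (2,7):dx=-2,dy=+8->D; (2,8):dx=+5,dy=+7->C; (2,9):dx=-1,dy=-1->C
  (2,10):dx=+4,dy=+3->C; (3,4):dx=+6,dy=+9->C; (3,5):dx=+12,dy=+15->C; (3,6):dx=-1,dy=-2->C
  (3,7):dx=+3,dy=+13->C; (3,8):dx=+10,dy=+12->C; (3,9):dx=+4,dy=+4->C; (3,10):dx=+9,dy=+8->C
  (4,5):dx=+6,dy=+6->C; (4,6):dx=-7,dy=-11->C; (4,7):dx=-3,dy=+4->D; (4,8):dx=+4,dy=+3->C
  (4,9):dx=-2,dy=-5->C; (4,10):dx=+3,dy=-1->D; (5,6):dx=-13,dy=-17->C; (5,7):dx=-9,dy=-2->C
  (5,8):dx=-2,dy=-3->C; (5,9):dx=-8,dy=-11->C; (5,10):dx=-3,dy=-7->C; (6,7):dx=+4,dy=+15->C
  (6,8):dx=+11,dy=+14->C; (6,9):dx=+5,dy=+6->C; (6,10):dx=+10,dy=+10->C; (7,8):dx=+7,dy=-1->D
  (7,9):dx=+1,dy=-9->D; (7,10):dx=+6,dy=-5->D; (8,9):dx=-6,dy=-8->C; (8,10):dx=-1,dy=-4->C
  (9,10):dx=+5,dy=+4->C
Step 2: C = 33, D = 12, total pairs = 45.
Step 3: tau = (C - D)/(n(n-1)/2) = (33 - 12)/45 = 0.466667.
Step 4: Exact two-sided p-value (enumerate n! = 3628800 permutations of y under H0): p = 0.072550.
Step 5: alpha = 0.1. reject H0.

tau_b = 0.4667 (C=33, D=12), p = 0.072550, reject H0.


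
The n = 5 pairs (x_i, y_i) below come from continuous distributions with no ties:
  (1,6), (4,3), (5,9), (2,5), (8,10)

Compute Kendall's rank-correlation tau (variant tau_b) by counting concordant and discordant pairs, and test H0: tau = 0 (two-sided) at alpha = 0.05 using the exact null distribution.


Step 1: Enumerate the 10 unordered pairs (i,j) with i<j and classify each by sign(x_j-x_i) * sign(y_j-y_i).
  (1,2):dx=+3,dy=-3->D; (1,3):dx=+4,dy=+3->C; (1,4):dx=+1,dy=-1->D; (1,5):dx=+7,dy=+4->C
  (2,3):dx=+1,dy=+6->C; (2,4):dx=-2,dy=+2->D; (2,5):dx=+4,dy=+7->C; (3,4):dx=-3,dy=-4->C
  (3,5):dx=+3,dy=+1->C; (4,5):dx=+6,dy=+5->C
Step 2: C = 7, D = 3, total pairs = 10.
Step 3: tau = (C - D)/(n(n-1)/2) = (7 - 3)/10 = 0.400000.
Step 4: Exact two-sided p-value (enumerate n! = 120 permutations of y under H0): p = 0.483333.
Step 5: alpha = 0.05. fail to reject H0.

tau_b = 0.4000 (C=7, D=3), p = 0.483333, fail to reject H0.


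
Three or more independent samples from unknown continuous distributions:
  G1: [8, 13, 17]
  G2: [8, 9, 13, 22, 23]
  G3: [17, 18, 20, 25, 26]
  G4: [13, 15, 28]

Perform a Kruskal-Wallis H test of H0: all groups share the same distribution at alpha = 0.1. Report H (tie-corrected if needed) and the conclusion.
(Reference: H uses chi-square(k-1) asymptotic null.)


Step 1: Combine all N = 16 observations and assign midranks.
sorted (value, group, rank): (8,G1,1.5), (8,G2,1.5), (9,G2,3), (13,G1,5), (13,G2,5), (13,G4,5), (15,G4,7), (17,G1,8.5), (17,G3,8.5), (18,G3,10), (20,G3,11), (22,G2,12), (23,G2,13), (25,G3,14), (26,G3,15), (28,G4,16)
Step 2: Sum ranks within each group.
R_1 = 15 (n_1 = 3)
R_2 = 34.5 (n_2 = 5)
R_3 = 58.5 (n_3 = 5)
R_4 = 28 (n_4 = 3)
Step 3: H = 12/(N(N+1)) * sum(R_i^2/n_i) - 3(N+1)
     = 12/(16*17) * (15^2/3 + 34.5^2/5 + 58.5^2/5 + 28^2/3) - 3*17
     = 0.044118 * 1258.83 - 51
     = 4.536765.
Step 4: Ties present; correction factor C = 1 - 36/(16^3 - 16) = 0.991176. Corrected H = 4.536765 / 0.991176 = 4.577151.
Step 5: Under H0, H ~ chi^2(3); p-value = 0.205511.
Step 6: alpha = 0.1. fail to reject H0.

H = 4.5772, df = 3, p = 0.205511, fail to reject H0.


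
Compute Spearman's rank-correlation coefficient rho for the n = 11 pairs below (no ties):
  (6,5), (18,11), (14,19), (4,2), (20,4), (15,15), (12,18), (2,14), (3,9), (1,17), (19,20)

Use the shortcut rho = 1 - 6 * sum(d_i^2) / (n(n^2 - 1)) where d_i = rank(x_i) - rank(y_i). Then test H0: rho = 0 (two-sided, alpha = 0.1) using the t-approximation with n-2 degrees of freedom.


Step 1: Rank x and y separately (midranks; no ties here).
rank(x): 6->5, 18->9, 14->7, 4->4, 20->11, 15->8, 12->6, 2->2, 3->3, 1->1, 19->10
rank(y): 5->3, 11->5, 19->10, 2->1, 4->2, 15->7, 18->9, 14->6, 9->4, 17->8, 20->11
Step 2: d_i = R_x(i) - R_y(i); compute d_i^2.
  (5-3)^2=4, (9-5)^2=16, (7-10)^2=9, (4-1)^2=9, (11-2)^2=81, (8-7)^2=1, (6-9)^2=9, (2-6)^2=16, (3-4)^2=1, (1-8)^2=49, (10-11)^2=1
sum(d^2) = 196.
Step 3: rho = 1 - 6*196 / (11*(11^2 - 1)) = 1 - 1176/1320 = 0.109091.
Step 4: Under H0, t = rho * sqrt((n-2)/(1-rho^2)) = 0.3292 ~ t(9).
Step 5: Two-sided p-value from the t-distribution with 9 df = 0.749509.
Step 6: alpha = 0.1. fail to reject H0.

rho = 0.1091, p = 0.749509, fail to reject H0 at alpha = 0.1.


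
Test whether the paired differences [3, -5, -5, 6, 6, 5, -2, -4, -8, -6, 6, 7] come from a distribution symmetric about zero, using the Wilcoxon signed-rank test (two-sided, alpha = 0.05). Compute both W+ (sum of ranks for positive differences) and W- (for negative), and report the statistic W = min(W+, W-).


Step 1: Drop any zero differences (none here) and take |d_i|.
|d| = [3, 5, 5, 6, 6, 5, 2, 4, 8, 6, 6, 7]
Step 2: Midrank |d_i| (ties get averaged ranks).
ranks: |3|->2, |5|->5, |5|->5, |6|->8.5, |6|->8.5, |5|->5, |2|->1, |4|->3, |8|->12, |6|->8.5, |6|->8.5, |7|->11
Step 3: Attach original signs; sum ranks with positive sign and with negative sign.
W+ = 2 + 8.5 + 8.5 + 5 + 8.5 + 11 = 43.5
W- = 5 + 5 + 1 + 3 + 12 + 8.5 = 34.5
(Check: W+ + W- = 78 should equal n(n+1)/2 = 78.)
Step 4: Test statistic W = min(W+, W-) = 34.5.
Step 5: Ties in |d|, so use the tie-corrected normal approximation.
        E[W] = n(n+1)/4 = 12*13/4 = 39.
        Tie groups: |d|=5 (t=3), |d|=6 (t=4); sum(t^3 - t) = 84.
        Var[W] = n(n+1)(2n+1)/24 - sum(t^3-t)/48 = 3900/24 - 84/48 = 160.75.
        z = (W - E[W]) / sqrt(Var[W]) = (34.5 - 39) / 12.6787 = -0.3549.
        Two-sided p = 2*Phi(z) = 0.722646.
Step 6: alpha = 0.05. fail to reject H0.

W+ = 43.5, W- = 34.5, W = min = 34.5, p = 0.722646, fail to reject H0.


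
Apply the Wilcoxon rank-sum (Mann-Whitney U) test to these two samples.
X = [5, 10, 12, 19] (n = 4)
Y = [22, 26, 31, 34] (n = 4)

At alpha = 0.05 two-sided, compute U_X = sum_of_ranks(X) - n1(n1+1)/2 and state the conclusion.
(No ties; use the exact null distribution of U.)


Step 1: Combine and sort all 8 observations; assign midranks.
sorted (value, group): (5,X), (10,X), (12,X), (19,X), (22,Y), (26,Y), (31,Y), (34,Y)
ranks: 5->1, 10->2, 12->3, 19->4, 22->5, 26->6, 31->7, 34->8
Step 2: Rank sum for X: R1 = 1 + 2 + 3 + 4 = 10.
Step 3: U_X = R1 - n1(n1+1)/2 = 10 - 4*5/2 = 10 - 10 = 0.
       U_Y = n1*n2 - U_X = 16 - 0 = 16.
Step 4: No ties, so the exact null distribution of U (based on enumerating the C(8,4) = 70 equally likely rank assignments) gives the two-sided p-value.
Step 5: p-value = 0.028571; compare to alpha = 0.05. reject H0.

U_X = 0, p = 0.028571, reject H0 at alpha = 0.05.


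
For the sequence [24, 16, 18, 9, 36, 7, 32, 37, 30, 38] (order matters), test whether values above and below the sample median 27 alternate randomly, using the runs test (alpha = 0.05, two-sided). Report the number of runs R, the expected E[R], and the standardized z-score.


Step 1: Compute median = 27; label A = above, B = below.
Labels in order: BBBBABAAAA  (n_A = 5, n_B = 5)
Step 2: Count runs R = 4.
Step 3: Under H0 (random ordering), E[R] = 2*n_A*n_B/(n_A+n_B) + 1 = 2*5*5/10 + 1 = 6.0000.
        Var[R] = 2*n_A*n_B*(2*n_A*n_B - n_A - n_B) / ((n_A+n_B)^2 * (n_A+n_B-1)) = 2000/900 = 2.2222.
        SD[R] = 1.4907.
Step 4: Continuity-corrected z = (R + 0.5 - E[R]) / SD[R] = (4 + 0.5 - 6.0000) / 1.4907 = -1.0062.
Step 5: Two-sided p-value via normal approximation = 2*(1 - Phi(|z|)) = 0.314305.
Step 6: alpha = 0.05. fail to reject H0.

R = 4, z = -1.0062, p = 0.314305, fail to reject H0.


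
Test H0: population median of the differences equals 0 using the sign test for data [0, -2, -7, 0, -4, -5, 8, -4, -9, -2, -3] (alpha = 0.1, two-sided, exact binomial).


Step 1: Discard zero differences. Original n = 11; n_eff = number of nonzero differences = 9.
Nonzero differences (with sign): -2, -7, -4, -5, +8, -4, -9, -2, -3
Step 2: Count signs: positive = 1, negative = 8.
Step 3: Under H0: P(positive) = 0.5, so the number of positives S ~ Bin(9, 0.5).
Step 4: Two-sided exact p-value = sum of Bin(9,0.5) probabilities at or below the observed probability = 0.039062.
Step 5: alpha = 0.1. reject H0.

n_eff = 9, pos = 1, neg = 8, p = 0.039062, reject H0.


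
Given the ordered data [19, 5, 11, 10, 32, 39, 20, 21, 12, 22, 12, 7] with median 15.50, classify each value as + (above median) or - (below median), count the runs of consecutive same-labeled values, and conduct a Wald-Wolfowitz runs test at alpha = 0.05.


Step 1: Compute median = 15.50; label A = above, B = below.
Labels in order: ABBBAAAABABB  (n_A = 6, n_B = 6)
Step 2: Count runs R = 6.
Step 3: Under H0 (random ordering), E[R] = 2*n_A*n_B/(n_A+n_B) + 1 = 2*6*6/12 + 1 = 7.0000.
        Var[R] = 2*n_A*n_B*(2*n_A*n_B - n_A - n_B) / ((n_A+n_B)^2 * (n_A+n_B-1)) = 4320/1584 = 2.7273.
        SD[R] = 1.6514.
Step 4: Continuity-corrected z = (R + 0.5 - E[R]) / SD[R] = (6 + 0.5 - 7.0000) / 1.6514 = -0.3028.
Step 5: Two-sided p-value via normal approximation = 2*(1 - Phi(|z|)) = 0.762069.
Step 6: alpha = 0.05. fail to reject H0.

R = 6, z = -0.3028, p = 0.762069, fail to reject H0.


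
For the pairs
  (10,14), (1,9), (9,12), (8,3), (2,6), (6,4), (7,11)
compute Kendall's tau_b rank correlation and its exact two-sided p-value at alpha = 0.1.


Step 1: Enumerate the 21 unordered pairs (i,j) with i<j and classify each by sign(x_j-x_i) * sign(y_j-y_i).
  (1,2):dx=-9,dy=-5->C; (1,3):dx=-1,dy=-2->C; (1,4):dx=-2,dy=-11->C; (1,5):dx=-8,dy=-8->C
  (1,6):dx=-4,dy=-10->C; (1,7):dx=-3,dy=-3->C; (2,3):dx=+8,dy=+3->C; (2,4):dx=+7,dy=-6->D
  (2,5):dx=+1,dy=-3->D; (2,6):dx=+5,dy=-5->D; (2,7):dx=+6,dy=+2->C; (3,4):dx=-1,dy=-9->C
  (3,5):dx=-7,dy=-6->C; (3,6):dx=-3,dy=-8->C; (3,7):dx=-2,dy=-1->C; (4,5):dx=-6,dy=+3->D
  (4,6):dx=-2,dy=+1->D; (4,7):dx=-1,dy=+8->D; (5,6):dx=+4,dy=-2->D; (5,7):dx=+5,dy=+5->C
  (6,7):dx=+1,dy=+7->C
Step 2: C = 14, D = 7, total pairs = 21.
Step 3: tau = (C - D)/(n(n-1)/2) = (14 - 7)/21 = 0.333333.
Step 4: Exact two-sided p-value (enumerate n! = 5040 permutations of y under H0): p = 0.381349.
Step 5: alpha = 0.1. fail to reject H0.

tau_b = 0.3333 (C=14, D=7), p = 0.381349, fail to reject H0.


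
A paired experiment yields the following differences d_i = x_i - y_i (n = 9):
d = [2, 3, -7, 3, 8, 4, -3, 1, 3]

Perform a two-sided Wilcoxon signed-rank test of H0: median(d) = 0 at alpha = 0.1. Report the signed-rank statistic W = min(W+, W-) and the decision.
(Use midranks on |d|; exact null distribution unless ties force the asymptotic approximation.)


Step 1: Drop any zero differences (none here) and take |d_i|.
|d| = [2, 3, 7, 3, 8, 4, 3, 1, 3]
Step 2: Midrank |d_i| (ties get averaged ranks).
ranks: |2|->2, |3|->4.5, |7|->8, |3|->4.5, |8|->9, |4|->7, |3|->4.5, |1|->1, |3|->4.5
Step 3: Attach original signs; sum ranks with positive sign and with negative sign.
W+ = 2 + 4.5 + 4.5 + 9 + 7 + 1 + 4.5 = 32.5
W- = 8 + 4.5 = 12.5
(Check: W+ + W- = 45 should equal n(n+1)/2 = 45.)
Step 4: Test statistic W = min(W+, W-) = 12.5.
Step 5: Ties in |d|, so use the tie-corrected normal approximation.
        E[W] = n(n+1)/4 = 9*10/4 = 22.5.
        Tie groups: |d|=3 (t=4); sum(t^3 - t) = 60.
        Var[W] = n(n+1)(2n+1)/24 - sum(t^3-t)/48 = 1710/24 - 60/48 = 70.
        z = (W - E[W]) / sqrt(Var[W]) = (12.5 - 22.5) / 8.3666 = -1.1952.
        Two-sided p = 2*Phi(z) = 0.231998.
Step 6: alpha = 0.1. fail to reject H0.

W+ = 32.5, W- = 12.5, W = min = 12.5, p = 0.231998, fail to reject H0.


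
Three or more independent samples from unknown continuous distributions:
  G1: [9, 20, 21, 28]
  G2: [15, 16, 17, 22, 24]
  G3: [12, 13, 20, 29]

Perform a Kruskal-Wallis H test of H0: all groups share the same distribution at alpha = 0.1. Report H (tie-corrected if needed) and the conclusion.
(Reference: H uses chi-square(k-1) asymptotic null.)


Step 1: Combine all N = 13 observations and assign midranks.
sorted (value, group, rank): (9,G1,1), (12,G3,2), (13,G3,3), (15,G2,4), (16,G2,5), (17,G2,6), (20,G1,7.5), (20,G3,7.5), (21,G1,9), (22,G2,10), (24,G2,11), (28,G1,12), (29,G3,13)
Step 2: Sum ranks within each group.
R_1 = 29.5 (n_1 = 4)
R_2 = 36 (n_2 = 5)
R_3 = 25.5 (n_3 = 4)
Step 3: H = 12/(N(N+1)) * sum(R_i^2/n_i) - 3(N+1)
     = 12/(13*14) * (29.5^2/4 + 36^2/5 + 25.5^2/4) - 3*14
     = 0.065934 * 639.325 - 42
     = 0.153297.
Step 4: Ties present; correction factor C = 1 - 6/(13^3 - 13) = 0.997253. Corrected H = 0.153297 / 0.997253 = 0.153719.
Step 5: Under H0, H ~ chi^2(2); p-value = 0.926020.
Step 6: alpha = 0.1. fail to reject H0.

H = 0.1537, df = 2, p = 0.926020, fail to reject H0.


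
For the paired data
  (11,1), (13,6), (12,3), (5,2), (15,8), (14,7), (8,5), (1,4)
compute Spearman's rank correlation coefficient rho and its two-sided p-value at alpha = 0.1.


Step 1: Rank x and y separately (midranks; no ties here).
rank(x): 11->4, 13->6, 12->5, 5->2, 15->8, 14->7, 8->3, 1->1
rank(y): 1->1, 6->6, 3->3, 2->2, 8->8, 7->7, 5->5, 4->4
Step 2: d_i = R_x(i) - R_y(i); compute d_i^2.
  (4-1)^2=9, (6-6)^2=0, (5-3)^2=4, (2-2)^2=0, (8-8)^2=0, (7-7)^2=0, (3-5)^2=4, (1-4)^2=9
sum(d^2) = 26.
Step 3: rho = 1 - 6*26 / (8*(8^2 - 1)) = 1 - 156/504 = 0.690476.
Step 4: Under H0, t = rho * sqrt((n-2)/(1-rho^2)) = 2.3382 ~ t(6).
Step 5: Two-sided p-value from the t-distribution with 6 df = 0.057990.
Step 6: alpha = 0.1. reject H0.

rho = 0.6905, p = 0.057990, reject H0 at alpha = 0.1.


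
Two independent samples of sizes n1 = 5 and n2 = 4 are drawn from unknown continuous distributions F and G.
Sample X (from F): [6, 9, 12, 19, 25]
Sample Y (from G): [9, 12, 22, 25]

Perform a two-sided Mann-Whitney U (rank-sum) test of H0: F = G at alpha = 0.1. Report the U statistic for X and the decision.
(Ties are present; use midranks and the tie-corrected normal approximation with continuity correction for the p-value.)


Step 1: Combine and sort all 9 observations; assign midranks.
sorted (value, group): (6,X), (9,X), (9,Y), (12,X), (12,Y), (19,X), (22,Y), (25,X), (25,Y)
ranks: 6->1, 9->2.5, 9->2.5, 12->4.5, 12->4.5, 19->6, 22->7, 25->8.5, 25->8.5
Step 2: Rank sum for X: R1 = 1 + 2.5 + 4.5 + 6 + 8.5 = 22.5.
Step 3: U_X = R1 - n1(n1+1)/2 = 22.5 - 5*6/2 = 22.5 - 15 = 7.5.
       U_Y = n1*n2 - U_X = 20 - 7.5 = 12.5.
Step 4: Ties are present, so use the tie-corrected normal approximation (with continuity correction) for the p-value.
Step 5: p-value = 0.619796; compare to alpha = 0.1. fail to reject H0.

U_X = 7.5, p = 0.619796, fail to reject H0 at alpha = 0.1.


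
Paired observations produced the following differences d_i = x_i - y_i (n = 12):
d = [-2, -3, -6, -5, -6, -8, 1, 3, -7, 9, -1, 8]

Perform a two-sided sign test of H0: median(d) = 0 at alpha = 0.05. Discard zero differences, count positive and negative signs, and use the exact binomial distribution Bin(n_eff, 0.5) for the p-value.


Step 1: Discard zero differences. Original n = 12; n_eff = number of nonzero differences = 12.
Nonzero differences (with sign): -2, -3, -6, -5, -6, -8, +1, +3, -7, +9, -1, +8
Step 2: Count signs: positive = 4, negative = 8.
Step 3: Under H0: P(positive) = 0.5, so the number of positives S ~ Bin(12, 0.5).
Step 4: Two-sided exact p-value = sum of Bin(12,0.5) probabilities at or below the observed probability = 0.387695.
Step 5: alpha = 0.05. fail to reject H0.

n_eff = 12, pos = 4, neg = 8, p = 0.387695, fail to reject H0.


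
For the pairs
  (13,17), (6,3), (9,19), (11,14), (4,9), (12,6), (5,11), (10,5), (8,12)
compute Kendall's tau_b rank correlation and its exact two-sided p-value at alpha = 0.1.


Step 1: Enumerate the 36 unordered pairs (i,j) with i<j and classify each by sign(x_j-x_i) * sign(y_j-y_i).
  (1,2):dx=-7,dy=-14->C; (1,3):dx=-4,dy=+2->D; (1,4):dx=-2,dy=-3->C; (1,5):dx=-9,dy=-8->C
  (1,6):dx=-1,dy=-11->C; (1,7):dx=-8,dy=-6->C; (1,8):dx=-3,dy=-12->C; (1,9):dx=-5,dy=-5->C
  (2,3):dx=+3,dy=+16->C; (2,4):dx=+5,dy=+11->C; (2,5):dx=-2,dy=+6->D; (2,6):dx=+6,dy=+3->C
  (2,7):dx=-1,dy=+8->D; (2,8):dx=+4,dy=+2->C; (2,9):dx=+2,dy=+9->C; (3,4):dx=+2,dy=-5->D
  (3,5):dx=-5,dy=-10->C; (3,6):dx=+3,dy=-13->D; (3,7):dx=-4,dy=-8->C; (3,8):dx=+1,dy=-14->D
  (3,9):dx=-1,dy=-7->C; (4,5):dx=-7,dy=-5->C; (4,6):dx=+1,dy=-8->D; (4,7):dx=-6,dy=-3->C
  (4,8):dx=-1,dy=-9->C; (4,9):dx=-3,dy=-2->C; (5,6):dx=+8,dy=-3->D; (5,7):dx=+1,dy=+2->C
  (5,8):dx=+6,dy=-4->D; (5,9):dx=+4,dy=+3->C; (6,7):dx=-7,dy=+5->D; (6,8):dx=-2,dy=-1->C
  (6,9):dx=-4,dy=+6->D; (7,8):dx=+5,dy=-6->D; (7,9):dx=+3,dy=+1->C; (8,9):dx=-2,dy=+7->D
Step 2: C = 23, D = 13, total pairs = 36.
Step 3: tau = (C - D)/(n(n-1)/2) = (23 - 13)/36 = 0.277778.
Step 4: Exact two-sided p-value (enumerate n! = 362880 permutations of y under H0): p = 0.358488.
Step 5: alpha = 0.1. fail to reject H0.

tau_b = 0.2778 (C=23, D=13), p = 0.358488, fail to reject H0.


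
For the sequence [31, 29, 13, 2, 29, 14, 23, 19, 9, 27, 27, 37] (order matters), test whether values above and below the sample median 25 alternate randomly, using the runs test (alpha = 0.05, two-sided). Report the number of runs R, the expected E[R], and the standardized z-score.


Step 1: Compute median = 25; label A = above, B = below.
Labels in order: AABBABBBBAAA  (n_A = 6, n_B = 6)
Step 2: Count runs R = 5.
Step 3: Under H0 (random ordering), E[R] = 2*n_A*n_B/(n_A+n_B) + 1 = 2*6*6/12 + 1 = 7.0000.
        Var[R] = 2*n_A*n_B*(2*n_A*n_B - n_A - n_B) / ((n_A+n_B)^2 * (n_A+n_B-1)) = 4320/1584 = 2.7273.
        SD[R] = 1.6514.
Step 4: Continuity-corrected z = (R + 0.5 - E[R]) / SD[R] = (5 + 0.5 - 7.0000) / 1.6514 = -0.9083.
Step 5: Two-sided p-value via normal approximation = 2*(1 - Phi(|z|)) = 0.363722.
Step 6: alpha = 0.05. fail to reject H0.

R = 5, z = -0.9083, p = 0.363722, fail to reject H0.


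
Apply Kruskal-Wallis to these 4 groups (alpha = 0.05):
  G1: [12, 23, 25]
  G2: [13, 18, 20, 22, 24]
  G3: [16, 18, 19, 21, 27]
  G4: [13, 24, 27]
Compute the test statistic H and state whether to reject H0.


Step 1: Combine all N = 16 observations and assign midranks.
sorted (value, group, rank): (12,G1,1), (13,G2,2.5), (13,G4,2.5), (16,G3,4), (18,G2,5.5), (18,G3,5.5), (19,G3,7), (20,G2,8), (21,G3,9), (22,G2,10), (23,G1,11), (24,G2,12.5), (24,G4,12.5), (25,G1,14), (27,G3,15.5), (27,G4,15.5)
Step 2: Sum ranks within each group.
R_1 = 26 (n_1 = 3)
R_2 = 38.5 (n_2 = 5)
R_3 = 41 (n_3 = 5)
R_4 = 30.5 (n_4 = 3)
Step 3: H = 12/(N(N+1)) * sum(R_i^2/n_i) - 3(N+1)
     = 12/(16*17) * (26^2/3 + 38.5^2/5 + 41^2/5 + 30.5^2/3) - 3*17
     = 0.044118 * 1168.07 - 51
     = 0.532353.
Step 4: Ties present; correction factor C = 1 - 24/(16^3 - 16) = 0.994118. Corrected H = 0.532353 / 0.994118 = 0.535503.
Step 5: Under H0, H ~ chi^2(3); p-value = 0.911025.
Step 6: alpha = 0.05. fail to reject H0.

H = 0.5355, df = 3, p = 0.911025, fail to reject H0.


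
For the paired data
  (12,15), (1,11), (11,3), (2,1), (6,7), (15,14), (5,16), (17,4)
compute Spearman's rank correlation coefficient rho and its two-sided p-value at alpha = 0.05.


Step 1: Rank x and y separately (midranks; no ties here).
rank(x): 12->6, 1->1, 11->5, 2->2, 6->4, 15->7, 5->3, 17->8
rank(y): 15->7, 11->5, 3->2, 1->1, 7->4, 14->6, 16->8, 4->3
Step 2: d_i = R_x(i) - R_y(i); compute d_i^2.
  (6-7)^2=1, (1-5)^2=16, (5-2)^2=9, (2-1)^2=1, (4-4)^2=0, (7-6)^2=1, (3-8)^2=25, (8-3)^2=25
sum(d^2) = 78.
Step 3: rho = 1 - 6*78 / (8*(8^2 - 1)) = 1 - 468/504 = 0.071429.
Step 4: Under H0, t = rho * sqrt((n-2)/(1-rho^2)) = 0.1754 ~ t(6).
Step 5: Two-sided p-value from the t-distribution with 6 df = 0.866526.
Step 6: alpha = 0.05. fail to reject H0.

rho = 0.0714, p = 0.866526, fail to reject H0 at alpha = 0.05.


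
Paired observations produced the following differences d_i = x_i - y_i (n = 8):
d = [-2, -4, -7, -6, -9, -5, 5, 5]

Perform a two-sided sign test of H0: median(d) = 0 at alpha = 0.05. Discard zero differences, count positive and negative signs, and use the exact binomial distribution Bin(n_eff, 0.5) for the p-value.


Step 1: Discard zero differences. Original n = 8; n_eff = number of nonzero differences = 8.
Nonzero differences (with sign): -2, -4, -7, -6, -9, -5, +5, +5
Step 2: Count signs: positive = 2, negative = 6.
Step 3: Under H0: P(positive) = 0.5, so the number of positives S ~ Bin(8, 0.5).
Step 4: Two-sided exact p-value = sum of Bin(8,0.5) probabilities at or below the observed probability = 0.289062.
Step 5: alpha = 0.05. fail to reject H0.

n_eff = 8, pos = 2, neg = 6, p = 0.289062, fail to reject H0.


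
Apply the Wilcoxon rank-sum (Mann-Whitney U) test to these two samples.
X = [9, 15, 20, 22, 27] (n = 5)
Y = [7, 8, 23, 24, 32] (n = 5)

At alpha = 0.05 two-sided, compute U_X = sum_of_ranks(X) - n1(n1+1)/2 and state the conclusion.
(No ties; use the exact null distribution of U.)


Step 1: Combine and sort all 10 observations; assign midranks.
sorted (value, group): (7,Y), (8,Y), (9,X), (15,X), (20,X), (22,X), (23,Y), (24,Y), (27,X), (32,Y)
ranks: 7->1, 8->2, 9->3, 15->4, 20->5, 22->6, 23->7, 24->8, 27->9, 32->10
Step 2: Rank sum for X: R1 = 3 + 4 + 5 + 6 + 9 = 27.
Step 3: U_X = R1 - n1(n1+1)/2 = 27 - 5*6/2 = 27 - 15 = 12.
       U_Y = n1*n2 - U_X = 25 - 12 = 13.
Step 4: No ties, so the exact null distribution of U (based on enumerating the C(10,5) = 252 equally likely rank assignments) gives the two-sided p-value.
Step 5: p-value = 1.000000; compare to alpha = 0.05. fail to reject H0.

U_X = 12, p = 1.000000, fail to reject H0 at alpha = 0.05.


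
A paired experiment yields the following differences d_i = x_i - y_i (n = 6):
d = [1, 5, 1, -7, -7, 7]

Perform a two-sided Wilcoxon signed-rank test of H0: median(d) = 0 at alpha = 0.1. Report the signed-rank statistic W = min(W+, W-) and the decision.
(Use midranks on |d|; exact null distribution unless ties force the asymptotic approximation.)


Step 1: Drop any zero differences (none here) and take |d_i|.
|d| = [1, 5, 1, 7, 7, 7]
Step 2: Midrank |d_i| (ties get averaged ranks).
ranks: |1|->1.5, |5|->3, |1|->1.5, |7|->5, |7|->5, |7|->5
Step 3: Attach original signs; sum ranks with positive sign and with negative sign.
W+ = 1.5 + 3 + 1.5 + 5 = 11
W- = 5 + 5 = 10
(Check: W+ + W- = 21 should equal n(n+1)/2 = 21.)
Step 4: Test statistic W = min(W+, W-) = 10.
Step 5: Ties in |d|, so use the tie-corrected normal approximation.
        E[W] = n(n+1)/4 = 6*7/4 = 10.5.
        Tie groups: |d|=1 (t=2), |d|=7 (t=3); sum(t^3 - t) = 30.
        Var[W] = n(n+1)(2n+1)/24 - sum(t^3-t)/48 = 546/24 - 30/48 = 22.125.
        z = (W - E[W]) / sqrt(Var[W]) = (10 - 10.5) / 4.7037 = -0.1063.
        Two-sided p = 2*Phi(z) = 0.915345.
Step 6: alpha = 0.1. fail to reject H0.

W+ = 11, W- = 10, W = min = 10, p = 0.915345, fail to reject H0.


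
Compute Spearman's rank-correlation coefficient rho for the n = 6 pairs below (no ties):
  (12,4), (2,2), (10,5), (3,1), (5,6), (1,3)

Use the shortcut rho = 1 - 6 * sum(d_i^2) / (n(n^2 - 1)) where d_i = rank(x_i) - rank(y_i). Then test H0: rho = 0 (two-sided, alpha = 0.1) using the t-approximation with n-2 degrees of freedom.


Step 1: Rank x and y separately (midranks; no ties here).
rank(x): 12->6, 2->2, 10->5, 3->3, 5->4, 1->1
rank(y): 4->4, 2->2, 5->5, 1->1, 6->6, 3->3
Step 2: d_i = R_x(i) - R_y(i); compute d_i^2.
  (6-4)^2=4, (2-2)^2=0, (5-5)^2=0, (3-1)^2=4, (4-6)^2=4, (1-3)^2=4
sum(d^2) = 16.
Step 3: rho = 1 - 6*16 / (6*(6^2 - 1)) = 1 - 96/210 = 0.542857.
Step 4: Under H0, t = rho * sqrt((n-2)/(1-rho^2)) = 1.2928 ~ t(4).
Step 5: Two-sided p-value from the t-distribution with 4 df = 0.265703.
Step 6: alpha = 0.1. fail to reject H0.

rho = 0.5429, p = 0.265703, fail to reject H0 at alpha = 0.1.


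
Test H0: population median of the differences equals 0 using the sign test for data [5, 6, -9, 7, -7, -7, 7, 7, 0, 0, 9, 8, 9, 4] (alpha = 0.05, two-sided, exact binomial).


Step 1: Discard zero differences. Original n = 14; n_eff = number of nonzero differences = 12.
Nonzero differences (with sign): +5, +6, -9, +7, -7, -7, +7, +7, +9, +8, +9, +4
Step 2: Count signs: positive = 9, negative = 3.
Step 3: Under H0: P(positive) = 0.5, so the number of positives S ~ Bin(12, 0.5).
Step 4: Two-sided exact p-value = sum of Bin(12,0.5) probabilities at or below the observed probability = 0.145996.
Step 5: alpha = 0.05. fail to reject H0.

n_eff = 12, pos = 9, neg = 3, p = 0.145996, fail to reject H0.


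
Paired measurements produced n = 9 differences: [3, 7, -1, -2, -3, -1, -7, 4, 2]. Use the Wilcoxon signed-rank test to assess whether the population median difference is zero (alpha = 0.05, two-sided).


Step 1: Drop any zero differences (none here) and take |d_i|.
|d| = [3, 7, 1, 2, 3, 1, 7, 4, 2]
Step 2: Midrank |d_i| (ties get averaged ranks).
ranks: |3|->5.5, |7|->8.5, |1|->1.5, |2|->3.5, |3|->5.5, |1|->1.5, |7|->8.5, |4|->7, |2|->3.5
Step 3: Attach original signs; sum ranks with positive sign and with negative sign.
W+ = 5.5 + 8.5 + 7 + 3.5 = 24.5
W- = 1.5 + 3.5 + 5.5 + 1.5 + 8.5 = 20.5
(Check: W+ + W- = 45 should equal n(n+1)/2 = 45.)
Step 4: Test statistic W = min(W+, W-) = 20.5.
Step 5: Ties in |d|, so use the tie-corrected normal approximation.
        E[W] = n(n+1)/4 = 9*10/4 = 22.5.
        Tie groups: |d|=1 (t=2), |d|=2 (t=2), |d|=3 (t=2), |d|=7 (t=2); sum(t^3 - t) = 24.
        Var[W] = n(n+1)(2n+1)/24 - sum(t^3-t)/48 = 1710/24 - 24/48 = 70.75.
        z = (W - E[W]) / sqrt(Var[W]) = (20.5 - 22.5) / 8.4113 = -0.2378.
        Two-sided p = 2*Phi(z) = 0.812055.
Step 6: alpha = 0.05. fail to reject H0.

W+ = 24.5, W- = 20.5, W = min = 20.5, p = 0.812055, fail to reject H0.


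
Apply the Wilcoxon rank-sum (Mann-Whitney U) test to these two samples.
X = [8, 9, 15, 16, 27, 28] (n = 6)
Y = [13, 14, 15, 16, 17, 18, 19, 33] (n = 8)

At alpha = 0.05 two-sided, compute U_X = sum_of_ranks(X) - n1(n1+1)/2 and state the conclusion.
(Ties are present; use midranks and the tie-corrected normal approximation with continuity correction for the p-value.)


Step 1: Combine and sort all 14 observations; assign midranks.
sorted (value, group): (8,X), (9,X), (13,Y), (14,Y), (15,X), (15,Y), (16,X), (16,Y), (17,Y), (18,Y), (19,Y), (27,X), (28,X), (33,Y)
ranks: 8->1, 9->2, 13->3, 14->4, 15->5.5, 15->5.5, 16->7.5, 16->7.5, 17->9, 18->10, 19->11, 27->12, 28->13, 33->14
Step 2: Rank sum for X: R1 = 1 + 2 + 5.5 + 7.5 + 12 + 13 = 41.
Step 3: U_X = R1 - n1(n1+1)/2 = 41 - 6*7/2 = 41 - 21 = 20.
       U_Y = n1*n2 - U_X = 48 - 20 = 28.
Step 4: Ties are present, so use the tie-corrected normal approximation (with continuity correction) for the p-value.
Step 5: p-value = 0.650661; compare to alpha = 0.05. fail to reject H0.

U_X = 20, p = 0.650661, fail to reject H0 at alpha = 0.05.


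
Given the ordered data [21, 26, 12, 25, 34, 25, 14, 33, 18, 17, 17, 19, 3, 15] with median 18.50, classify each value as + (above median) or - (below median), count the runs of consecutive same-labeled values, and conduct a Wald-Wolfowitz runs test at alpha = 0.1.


Step 1: Compute median = 18.50; label A = above, B = below.
Labels in order: AABAAABABBBABB  (n_A = 7, n_B = 7)
Step 2: Count runs R = 8.
Step 3: Under H0 (random ordering), E[R] = 2*n_A*n_B/(n_A+n_B) + 1 = 2*7*7/14 + 1 = 8.0000.
        Var[R] = 2*n_A*n_B*(2*n_A*n_B - n_A - n_B) / ((n_A+n_B)^2 * (n_A+n_B-1)) = 8232/2548 = 3.2308.
        SD[R] = 1.7974.
Step 4: R = E[R], so z = 0 with no continuity correction.
Step 5: Two-sided p-value via normal approximation = 2*(1 - Phi(|z|)) = 1.000000.
Step 6: alpha = 0.1. fail to reject H0.

R = 8, z = 0.0000, p = 1.000000, fail to reject H0.


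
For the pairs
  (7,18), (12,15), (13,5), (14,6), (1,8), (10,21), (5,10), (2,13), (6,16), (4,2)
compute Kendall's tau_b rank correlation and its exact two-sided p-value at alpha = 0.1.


Step 1: Enumerate the 45 unordered pairs (i,j) with i<j and classify each by sign(x_j-x_i) * sign(y_j-y_i).
  (1,2):dx=+5,dy=-3->D; (1,3):dx=+6,dy=-13->D; (1,4):dx=+7,dy=-12->D; (1,5):dx=-6,dy=-10->C
  (1,6):dx=+3,dy=+3->C; (1,7):dx=-2,dy=-8->C; (1,8):dx=-5,dy=-5->C; (1,9):dx=-1,dy=-2->C
  (1,10):dx=-3,dy=-16->C; (2,3):dx=+1,dy=-10->D; (2,4):dx=+2,dy=-9->D; (2,5):dx=-11,dy=-7->C
  (2,6):dx=-2,dy=+6->D; (2,7):dx=-7,dy=-5->C; (2,8):dx=-10,dy=-2->C; (2,9):dx=-6,dy=+1->D
  (2,10):dx=-8,dy=-13->C; (3,4):dx=+1,dy=+1->C; (3,5):dx=-12,dy=+3->D; (3,6):dx=-3,dy=+16->D
  (3,7):dx=-8,dy=+5->D; (3,8):dx=-11,dy=+8->D; (3,9):dx=-7,dy=+11->D; (3,10):dx=-9,dy=-3->C
  (4,5):dx=-13,dy=+2->D; (4,6):dx=-4,dy=+15->D; (4,7):dx=-9,dy=+4->D; (4,8):dx=-12,dy=+7->D
  (4,9):dx=-8,dy=+10->D; (4,10):dx=-10,dy=-4->C; (5,6):dx=+9,dy=+13->C; (5,7):dx=+4,dy=+2->C
  (5,8):dx=+1,dy=+5->C; (5,9):dx=+5,dy=+8->C; (5,10):dx=+3,dy=-6->D; (6,7):dx=-5,dy=-11->C
  (6,8):dx=-8,dy=-8->C; (6,9):dx=-4,dy=-5->C; (6,10):dx=-6,dy=-19->C; (7,8):dx=-3,dy=+3->D
  (7,9):dx=+1,dy=+6->C; (7,10):dx=-1,dy=-8->C; (8,9):dx=+4,dy=+3->C; (8,10):dx=+2,dy=-11->D
  (9,10):dx=-2,dy=-14->C
Step 2: C = 25, D = 20, total pairs = 45.
Step 3: tau = (C - D)/(n(n-1)/2) = (25 - 20)/45 = 0.111111.
Step 4: Exact two-sided p-value (enumerate n! = 3628800 permutations of y under H0): p = 0.727490.
Step 5: alpha = 0.1. fail to reject H0.

tau_b = 0.1111 (C=25, D=20), p = 0.727490, fail to reject H0.


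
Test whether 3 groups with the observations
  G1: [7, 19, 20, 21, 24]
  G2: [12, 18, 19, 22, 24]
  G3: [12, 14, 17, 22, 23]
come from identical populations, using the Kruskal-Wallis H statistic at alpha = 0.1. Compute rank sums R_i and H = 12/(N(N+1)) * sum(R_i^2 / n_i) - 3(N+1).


Step 1: Combine all N = 15 observations and assign midranks.
sorted (value, group, rank): (7,G1,1), (12,G2,2.5), (12,G3,2.5), (14,G3,4), (17,G3,5), (18,G2,6), (19,G1,7.5), (19,G2,7.5), (20,G1,9), (21,G1,10), (22,G2,11.5), (22,G3,11.5), (23,G3,13), (24,G1,14.5), (24,G2,14.5)
Step 2: Sum ranks within each group.
R_1 = 42 (n_1 = 5)
R_2 = 42 (n_2 = 5)
R_3 = 36 (n_3 = 5)
Step 3: H = 12/(N(N+1)) * sum(R_i^2/n_i) - 3(N+1)
     = 12/(15*16) * (42^2/5 + 42^2/5 + 36^2/5) - 3*16
     = 0.050000 * 964.8 - 48
     = 0.240000.
Step 4: Ties present; correction factor C = 1 - 24/(15^3 - 15) = 0.992857. Corrected H = 0.240000 / 0.992857 = 0.241727.
Step 5: Under H0, H ~ chi^2(2); p-value = 0.886155.
Step 6: alpha = 0.1. fail to reject H0.

H = 0.2417, df = 2, p = 0.886155, fail to reject H0.


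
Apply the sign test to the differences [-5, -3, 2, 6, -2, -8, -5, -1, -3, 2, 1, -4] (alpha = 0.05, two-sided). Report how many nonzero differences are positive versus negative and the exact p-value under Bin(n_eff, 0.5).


Step 1: Discard zero differences. Original n = 12; n_eff = number of nonzero differences = 12.
Nonzero differences (with sign): -5, -3, +2, +6, -2, -8, -5, -1, -3, +2, +1, -4
Step 2: Count signs: positive = 4, negative = 8.
Step 3: Under H0: P(positive) = 0.5, so the number of positives S ~ Bin(12, 0.5).
Step 4: Two-sided exact p-value = sum of Bin(12,0.5) probabilities at or below the observed probability = 0.387695.
Step 5: alpha = 0.05. fail to reject H0.

n_eff = 12, pos = 4, neg = 8, p = 0.387695, fail to reject H0.


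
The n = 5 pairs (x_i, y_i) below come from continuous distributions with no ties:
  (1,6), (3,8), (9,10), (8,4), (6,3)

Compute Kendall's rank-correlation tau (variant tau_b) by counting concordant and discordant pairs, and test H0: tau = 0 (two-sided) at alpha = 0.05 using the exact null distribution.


Step 1: Enumerate the 10 unordered pairs (i,j) with i<j and classify each by sign(x_j-x_i) * sign(y_j-y_i).
  (1,2):dx=+2,dy=+2->C; (1,3):dx=+8,dy=+4->C; (1,4):dx=+7,dy=-2->D; (1,5):dx=+5,dy=-3->D
  (2,3):dx=+6,dy=+2->C; (2,4):dx=+5,dy=-4->D; (2,5):dx=+3,dy=-5->D; (3,4):dx=-1,dy=-6->C
  (3,5):dx=-3,dy=-7->C; (4,5):dx=-2,dy=-1->C
Step 2: C = 6, D = 4, total pairs = 10.
Step 3: tau = (C - D)/(n(n-1)/2) = (6 - 4)/10 = 0.200000.
Step 4: Exact two-sided p-value (enumerate n! = 120 permutations of y under H0): p = 0.816667.
Step 5: alpha = 0.05. fail to reject H0.

tau_b = 0.2000 (C=6, D=4), p = 0.816667, fail to reject H0.


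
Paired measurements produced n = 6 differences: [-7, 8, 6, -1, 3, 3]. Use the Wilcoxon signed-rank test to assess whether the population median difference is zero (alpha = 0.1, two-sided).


Step 1: Drop any zero differences (none here) and take |d_i|.
|d| = [7, 8, 6, 1, 3, 3]
Step 2: Midrank |d_i| (ties get averaged ranks).
ranks: |7|->5, |8|->6, |6|->4, |1|->1, |3|->2.5, |3|->2.5
Step 3: Attach original signs; sum ranks with positive sign and with negative sign.
W+ = 6 + 4 + 2.5 + 2.5 = 15
W- = 5 + 1 = 6
(Check: W+ + W- = 21 should equal n(n+1)/2 = 21.)
Step 4: Test statistic W = min(W+, W-) = 6.
Step 5: Ties in |d|, so use the tie-corrected normal approximation.
        E[W] = n(n+1)/4 = 6*7/4 = 10.5.
        Tie groups: |d|=3 (t=2); sum(t^3 - t) = 6.
        Var[W] = n(n+1)(2n+1)/24 - sum(t^3-t)/48 = 546/24 - 6/48 = 22.625.
        z = (W - E[W]) / sqrt(Var[W]) = (6 - 10.5) / 4.7566 = -0.9461.
        Two-sided p = 2*Phi(z) = 0.344118.
Step 6: alpha = 0.1. fail to reject H0.

W+ = 15, W- = 6, W = min = 6, p = 0.344118, fail to reject H0.
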